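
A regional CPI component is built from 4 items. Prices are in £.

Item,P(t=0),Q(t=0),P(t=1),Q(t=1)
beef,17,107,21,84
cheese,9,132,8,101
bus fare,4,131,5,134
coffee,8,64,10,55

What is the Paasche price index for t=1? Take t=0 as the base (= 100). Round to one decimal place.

Paasche price index uses current-period quantities as weights.
ΣP(t=1)·Q(t=1) = 21×84 + 8×101 + 5×134 + 10×55 = 1764 + 808 + 670 + 550 = 3792
ΣP(t=0)·Q(t=1) = 17×84 + 9×101 + 4×134 + 8×55 = 1428 + 909 + 536 + 440 = 3313
Index = 3792 / 3313 × 100 = 114.4582

114.5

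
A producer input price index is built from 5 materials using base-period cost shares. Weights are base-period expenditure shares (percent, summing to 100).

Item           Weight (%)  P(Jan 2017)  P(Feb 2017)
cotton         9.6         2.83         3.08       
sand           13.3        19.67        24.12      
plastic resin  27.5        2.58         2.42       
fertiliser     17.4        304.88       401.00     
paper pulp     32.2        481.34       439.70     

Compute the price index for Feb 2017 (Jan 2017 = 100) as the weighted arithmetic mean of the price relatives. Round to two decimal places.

104.85

cotton: 9.6 × (3.08/2.83) = 9.6 × 1.088339 = 10.4481
sand: 13.3 × (24.12/19.67) = 13.3 × 1.226233 = 16.3089
plastic resin: 27.5 × (2.42/2.58) = 27.5 × 0.937984 = 25.7946
fertiliser: 17.4 × (401.00/304.88) = 17.4 × 1.315272 = 22.8857
paper pulp: 32.2 × (439.70/481.34) = 32.2 × 0.913492 = 29.4144
Index = Σ wᵢ·(p₁ᵢ/p₀ᵢ) = 10.4481 + 16.3089 + 25.7946 + 22.8857 + 29.4144 = 104.8517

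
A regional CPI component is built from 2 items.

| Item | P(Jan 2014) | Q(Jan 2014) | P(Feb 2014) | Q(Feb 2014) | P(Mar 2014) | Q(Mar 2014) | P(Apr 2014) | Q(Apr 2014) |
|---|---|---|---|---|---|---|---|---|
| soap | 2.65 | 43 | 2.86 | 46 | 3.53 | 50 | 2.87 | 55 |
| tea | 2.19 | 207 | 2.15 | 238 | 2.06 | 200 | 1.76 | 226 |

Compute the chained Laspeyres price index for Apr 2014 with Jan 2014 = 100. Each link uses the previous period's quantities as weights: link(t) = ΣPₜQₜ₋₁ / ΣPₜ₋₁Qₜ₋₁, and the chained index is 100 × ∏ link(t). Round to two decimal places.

Link Jan 2014→Feb 2014:
ΣP(Feb 2014)Q(Jan 2014) = 2.86×43 + 2.15×207 = 122.98 + 445.05 = 568.03
ΣP(Jan 2014)Q(Jan 2014) = 2.65×43 + 2.19×207 = 113.95 + 453.33 = 567.28
link = 568.03/567.28 = 1.001322
Link Feb 2014→Mar 2014:
ΣP(Mar 2014)Q(Feb 2014) = 3.53×46 + 2.06×238 = 162.38 + 490.28 = 652.66
ΣP(Feb 2014)Q(Feb 2014) = 2.86×46 + 2.15×238 = 131.56 + 511.7 = 643.26
link = 652.66/643.26 = 1.014613
Link Mar 2014→Apr 2014:
ΣP(Apr 2014)Q(Mar 2014) = 2.87×50 + 1.76×200 = 143.5 + 352 = 495.5
ΣP(Mar 2014)Q(Mar 2014) = 3.53×50 + 2.06×200 = 176.5 + 412 = 588.5
link = 495.5/588.5 = 0.841971
Chained index = 100 × 1.001322 × 1.014613 × 0.841971 = 85.5404

85.54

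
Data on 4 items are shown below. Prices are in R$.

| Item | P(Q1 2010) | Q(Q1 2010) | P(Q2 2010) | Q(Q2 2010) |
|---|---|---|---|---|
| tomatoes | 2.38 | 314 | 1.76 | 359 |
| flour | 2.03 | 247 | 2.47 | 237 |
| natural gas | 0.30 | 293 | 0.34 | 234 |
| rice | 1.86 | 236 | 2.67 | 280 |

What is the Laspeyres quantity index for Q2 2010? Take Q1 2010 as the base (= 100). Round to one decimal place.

108.5

Laspeyres quantity index uses base-period prices as weights.
ΣP(Q1 2010)·Q(Q2 2010) = 2.38×359 + 2.03×237 + 0.30×234 + 1.86×280 = 854.42 + 481.11 + 70.2 + 520.8 = 1926.53
ΣP(Q1 2010)·Q(Q1 2010) = 2.38×314 + 2.03×247 + 0.30×293 + 1.86×236 = 747.32 + 501.41 + 87.9 + 438.96 = 1775.59
Index = 1926.53 / 1775.59 × 100 = 108.5008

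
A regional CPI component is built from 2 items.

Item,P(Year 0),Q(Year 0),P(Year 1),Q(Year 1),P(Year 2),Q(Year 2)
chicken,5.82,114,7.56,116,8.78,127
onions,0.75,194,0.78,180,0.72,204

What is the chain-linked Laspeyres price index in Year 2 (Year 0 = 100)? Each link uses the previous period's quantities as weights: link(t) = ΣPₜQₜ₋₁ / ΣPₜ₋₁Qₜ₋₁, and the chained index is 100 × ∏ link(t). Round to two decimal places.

141.33

Link Year 0→Year 1:
ΣP(Year 1)Q(Year 0) = 7.56×114 + 0.78×194 = 861.84 + 151.32 = 1013.16
ΣP(Year 0)Q(Year 0) = 5.82×114 + 0.75×194 = 663.48 + 145.5 = 808.98
link = 1013.16/808.98 = 1.252392
Link Year 1→Year 2:
ΣP(Year 2)Q(Year 1) = 8.78×116 + 0.72×180 = 1018.48 + 129.6 = 1148.08
ΣP(Year 1)Q(Year 1) = 7.56×116 + 0.78×180 = 876.96 + 140.4 = 1017.36
link = 1148.08/1017.36 = 1.128489
Chained index = 100 × 1.252392 × 1.128489 = 141.3311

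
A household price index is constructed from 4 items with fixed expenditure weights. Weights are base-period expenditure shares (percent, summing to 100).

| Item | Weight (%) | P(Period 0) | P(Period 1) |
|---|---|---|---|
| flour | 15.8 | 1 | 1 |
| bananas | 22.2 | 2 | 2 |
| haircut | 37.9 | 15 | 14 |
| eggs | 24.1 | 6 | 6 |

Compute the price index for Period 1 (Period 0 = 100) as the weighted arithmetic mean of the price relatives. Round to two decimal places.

97.47

flour: 15.8 × (1/1) = 15.8 × 1.000000 = 15.8000
bananas: 22.2 × (2/2) = 22.2 × 1.000000 = 22.2000
haircut: 37.9 × (14/15) = 37.9 × 0.933333 = 35.3733
eggs: 24.1 × (6/6) = 24.1 × 1.000000 = 24.1000
Index = Σ wᵢ·(p₁ᵢ/p₀ᵢ) = 15.8000 + 22.2000 + 35.3733 + 24.1000 = 97.4733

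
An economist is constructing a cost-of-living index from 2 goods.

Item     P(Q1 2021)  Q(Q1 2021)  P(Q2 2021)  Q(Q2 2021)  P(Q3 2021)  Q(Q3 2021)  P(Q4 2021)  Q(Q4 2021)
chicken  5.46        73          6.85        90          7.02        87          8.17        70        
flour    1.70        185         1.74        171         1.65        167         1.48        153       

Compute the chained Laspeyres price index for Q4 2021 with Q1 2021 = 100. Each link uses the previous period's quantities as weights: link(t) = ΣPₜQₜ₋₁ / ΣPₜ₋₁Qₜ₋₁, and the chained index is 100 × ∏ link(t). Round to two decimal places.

124.58

Link Q1 2021→Q2 2021:
ΣP(Q2 2021)Q(Q1 2021) = 6.85×73 + 1.74×185 = 500.05 + 321.9 = 821.95
ΣP(Q1 2021)Q(Q1 2021) = 5.46×73 + 1.70×185 = 398.58 + 314.5 = 713.08
link = 821.95/713.08 = 1.152676
Link Q2 2021→Q3 2021:
ΣP(Q3 2021)Q(Q2 2021) = 7.02×90 + 1.65×171 = 631.8 + 282.15 = 913.95
ΣP(Q2 2021)Q(Q2 2021) = 6.85×90 + 1.74×171 = 616.5 + 297.54 = 914.04
link = 913.95/914.04 = 0.999902
Link Q3 2021→Q4 2021:
ΣP(Q4 2021)Q(Q3 2021) = 8.17×87 + 1.48×167 = 710.79 + 247.16 = 957.95
ΣP(Q3 2021)Q(Q3 2021) = 7.02×87 + 1.65×167 = 610.74 + 275.55 = 886.29
link = 957.95/886.29 = 1.080854
Chained index = 100 × 1.152676 × 0.999902 × 1.080854 = 124.5751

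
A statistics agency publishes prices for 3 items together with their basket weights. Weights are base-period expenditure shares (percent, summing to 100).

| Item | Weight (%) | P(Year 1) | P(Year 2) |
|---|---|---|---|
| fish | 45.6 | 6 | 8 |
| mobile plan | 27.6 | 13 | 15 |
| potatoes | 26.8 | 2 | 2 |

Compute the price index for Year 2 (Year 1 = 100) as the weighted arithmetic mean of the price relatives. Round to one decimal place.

fish: 45.6 × (8/6) = 45.6 × 1.333333 = 60.8000
mobile plan: 27.6 × (15/13) = 27.6 × 1.153846 = 31.8462
potatoes: 26.8 × (2/2) = 26.8 × 1.000000 = 26.8000
Index = Σ wᵢ·(p₁ᵢ/p₀ᵢ) = 60.8000 + 31.8462 + 26.8000 = 119.4462

119.4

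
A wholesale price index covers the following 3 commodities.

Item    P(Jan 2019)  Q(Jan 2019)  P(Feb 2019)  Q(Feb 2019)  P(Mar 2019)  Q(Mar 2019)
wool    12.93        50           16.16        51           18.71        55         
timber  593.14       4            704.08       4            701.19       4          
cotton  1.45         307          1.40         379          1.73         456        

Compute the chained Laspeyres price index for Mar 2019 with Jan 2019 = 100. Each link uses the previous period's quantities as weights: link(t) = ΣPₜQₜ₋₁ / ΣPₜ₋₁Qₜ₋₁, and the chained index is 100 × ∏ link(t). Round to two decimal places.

Link Jan 2019→Feb 2019:
ΣP(Feb 2019)Q(Jan 2019) = 16.16×50 + 704.08×4 + 1.40×307 = 808 + 2816.32 + 429.8 = 4054.12
ΣP(Jan 2019)Q(Jan 2019) = 12.93×50 + 593.14×4 + 1.45×307 = 646.5 + 2372.56 + 445.15 = 3464.21
link = 4054.12/3464.21 = 1.170287
Link Feb 2019→Mar 2019:
ΣP(Mar 2019)Q(Feb 2019) = 18.71×51 + 701.19×4 + 1.73×379 = 954.21 + 2804.76 + 655.67 = 4414.64
ΣP(Feb 2019)Q(Feb 2019) = 16.16×51 + 704.08×4 + 1.40×379 = 824.16 + 2816.32 + 530.6 = 4171.08
link = 4414.64/4171.08 = 1.058393
Chained index = 100 × 1.170287 × 1.058393 = 123.8623

123.86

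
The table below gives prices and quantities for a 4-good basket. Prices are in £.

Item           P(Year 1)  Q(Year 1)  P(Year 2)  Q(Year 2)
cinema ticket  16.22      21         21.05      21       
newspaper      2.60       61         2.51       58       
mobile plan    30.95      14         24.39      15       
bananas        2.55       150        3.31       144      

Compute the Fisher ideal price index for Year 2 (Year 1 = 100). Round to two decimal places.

Laspeyres component (base-period weights):
ΣP(Year 2)Q(Year 1) = 21.05×21 + 2.51×61 + 24.39×14 + 3.31×150 = 442.05 + 153.11 + 341.46 + 496.5 = 1433.12
ΣP(Year 1)Q(Year 1) = 16.22×21 + 2.60×61 + 30.95×14 + 2.55×150 = 340.62 + 158.6 + 433.3 + 382.5 = 1315.02
L = 1433.12 / 1315.02 × 100 = 108.9809
Paasche component (current-period weights):
ΣP(Year 2)Q(Year 2) = 21.05×21 + 2.51×58 + 24.39×15 + 3.31×144 = 442.05 + 145.58 + 365.85 + 476.64 = 1430.12
ΣP(Year 1)Q(Year 2) = 16.22×21 + 2.60×58 + 30.95×15 + 2.55×144 = 340.62 + 150.8 + 464.25 + 367.2 = 1322.87
P = 1430.12 / 1322.87 × 100 = 108.1074
Fisher = √(L × P) = √(108.9809 × 108.1074) = 108.5432

108.54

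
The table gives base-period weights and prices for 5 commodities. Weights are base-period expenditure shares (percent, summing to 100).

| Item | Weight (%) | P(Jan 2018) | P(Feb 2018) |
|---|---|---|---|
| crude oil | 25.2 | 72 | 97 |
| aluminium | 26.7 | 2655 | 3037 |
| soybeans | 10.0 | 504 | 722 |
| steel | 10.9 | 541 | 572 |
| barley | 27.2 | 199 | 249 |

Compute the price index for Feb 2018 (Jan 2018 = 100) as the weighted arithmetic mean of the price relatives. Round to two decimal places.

124.38

crude oil: 25.2 × (97/72) = 25.2 × 1.347222 = 33.9500
aluminium: 26.7 × (3037/2655) = 26.7 × 1.143879 = 30.5416
soybeans: 10.0 × (722/504) = 10.0 × 1.432540 = 14.3254
steel: 10.9 × (572/541) = 10.9 × 1.057301 = 11.5246
barley: 27.2 × (249/199) = 27.2 × 1.251256 = 34.0342
Index = Σ wᵢ·(p₁ᵢ/p₀ᵢ) = 33.9500 + 30.5416 + 14.3254 + 11.5246 + 34.0342 = 124.3757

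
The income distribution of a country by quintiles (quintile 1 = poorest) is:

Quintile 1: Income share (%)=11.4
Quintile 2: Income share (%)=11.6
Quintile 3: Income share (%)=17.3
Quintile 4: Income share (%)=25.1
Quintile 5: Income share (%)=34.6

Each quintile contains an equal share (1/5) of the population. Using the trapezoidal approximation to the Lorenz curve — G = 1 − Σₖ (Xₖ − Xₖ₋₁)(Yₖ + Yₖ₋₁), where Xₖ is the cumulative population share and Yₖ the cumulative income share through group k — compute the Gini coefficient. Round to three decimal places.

0.240

Cumulative income shares Yₖ: 0.1140, 0.2300, 0.4030, 0.6540, 1.0000
Σ (Xₖ−Xₖ₋₁)(Yₖ+Yₖ₋₁) = (1/5)(0.1140+0.0000) + (1/5)(0.2300+0.1140) + (1/5)(0.4030+0.2300) + (1/5)(0.6540+0.4030) + (1/5)(1.0000+0.6540)
  = 0.0228 + 0.0688 + 0.1266 + 0.2114 + 0.3308 = 0.7604
G = 1 − 0.7604 = 0.2396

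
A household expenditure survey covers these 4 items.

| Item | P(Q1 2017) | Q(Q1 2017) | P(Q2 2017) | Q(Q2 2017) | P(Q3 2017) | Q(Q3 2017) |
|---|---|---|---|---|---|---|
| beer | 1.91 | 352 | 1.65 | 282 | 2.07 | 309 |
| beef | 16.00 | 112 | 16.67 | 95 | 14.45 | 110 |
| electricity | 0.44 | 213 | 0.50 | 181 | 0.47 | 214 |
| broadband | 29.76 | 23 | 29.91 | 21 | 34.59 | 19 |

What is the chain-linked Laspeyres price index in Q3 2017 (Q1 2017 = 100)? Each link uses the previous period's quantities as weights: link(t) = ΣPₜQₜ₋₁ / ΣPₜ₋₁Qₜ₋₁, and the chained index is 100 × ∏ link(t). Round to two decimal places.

100.01

Link Q1 2017→Q2 2017:
ΣP(Q2 2017)Q(Q1 2017) = 1.65×352 + 16.67×112 + 0.50×213 + 29.91×23 = 580.8 + 1867.04 + 106.5 + 687.93 = 3242.27
ΣP(Q1 2017)Q(Q1 2017) = 1.91×352 + 16.00×112 + 0.44×213 + 29.76×23 = 672.32 + 1792 + 93.72 + 684.48 = 3242.52
link = 3242.27/3242.52 = 0.999923
Link Q2 2017→Q3 2017:
ΣP(Q3 2017)Q(Q2 2017) = 2.07×282 + 14.45×95 + 0.47×181 + 34.59×21 = 583.74 + 1372.75 + 85.07 + 726.39 = 2767.95
ΣP(Q2 2017)Q(Q2 2017) = 1.65×282 + 16.67×95 + 0.50×181 + 29.91×21 = 465.3 + 1583.65 + 90.5 + 628.11 = 2767.56
link = 2767.95/2767.56 = 1.000141
Chained index = 100 × 0.999923 × 1.000141 = 100.0064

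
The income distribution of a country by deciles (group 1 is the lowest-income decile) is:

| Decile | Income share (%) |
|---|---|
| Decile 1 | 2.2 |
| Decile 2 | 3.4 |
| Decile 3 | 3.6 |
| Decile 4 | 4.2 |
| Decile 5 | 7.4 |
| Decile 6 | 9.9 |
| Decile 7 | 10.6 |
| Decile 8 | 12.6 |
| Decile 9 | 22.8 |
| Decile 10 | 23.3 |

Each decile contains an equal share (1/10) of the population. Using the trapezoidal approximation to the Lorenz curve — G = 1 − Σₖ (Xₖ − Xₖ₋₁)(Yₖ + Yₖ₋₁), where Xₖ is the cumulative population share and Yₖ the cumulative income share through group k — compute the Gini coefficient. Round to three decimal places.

Cumulative income shares Yₖ: 0.0220, 0.0560, 0.0920, 0.1340, 0.2080, 0.3070, 0.4130, 0.5390, 0.7670, 1.0000
Σ (Xₖ−Xₖ₋₁)(Yₖ+Yₖ₋₁) = (1/10)(0.0220+0.0000) + (1/10)(0.0560+0.0220) + (1/10)(0.0920+0.0560) + (1/10)(0.1340+0.0920) + (1/10)(0.2080+0.1340) + (1/10)(0.3070+0.2080) + (1/10)(0.4130+0.3070) + (1/10)(0.5390+0.4130) + (1/10)(0.7670+0.5390) + (1/10)(1.0000+0.7670)
  = 0.0022 + 0.0078 + 0.0148 + 0.0226 + 0.0342 + 0.0515 + 0.0720 + 0.0952 + 0.1306 + 0.1767 = 0.6076
G = 1 − 0.6076 = 0.3924

0.392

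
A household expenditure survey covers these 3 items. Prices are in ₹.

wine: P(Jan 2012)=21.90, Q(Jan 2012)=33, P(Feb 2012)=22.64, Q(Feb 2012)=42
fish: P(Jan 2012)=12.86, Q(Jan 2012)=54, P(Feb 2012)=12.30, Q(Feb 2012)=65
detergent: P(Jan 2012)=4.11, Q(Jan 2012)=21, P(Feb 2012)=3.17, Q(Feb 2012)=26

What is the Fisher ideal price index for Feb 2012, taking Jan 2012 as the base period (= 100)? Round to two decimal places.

Laspeyres component (base-period weights):
ΣP(Feb 2012)Q(Jan 2012) = 22.64×33 + 12.30×54 + 3.17×21 = 747.12 + 664.2 + 66.57 = 1477.89
ΣP(Jan 2012)Q(Jan 2012) = 21.90×33 + 12.86×54 + 4.11×21 = 722.7 + 694.44 + 86.31 = 1503.45
L = 1477.89 / 1503.45 × 100 = 98.2999
Paasche component (current-period weights):
ΣP(Feb 2012)Q(Feb 2012) = 22.64×42 + 12.30×65 + 3.17×26 = 950.88 + 799.5 + 82.42 = 1832.8
ΣP(Jan 2012)Q(Feb 2012) = 21.90×42 + 12.86×65 + 4.11×26 = 919.8 + 835.9 + 106.86 = 1862.56
P = 1832.8 / 1862.56 × 100 = 98.4022
Fisher = √(L × P) = √(98.2999 × 98.4022) = 98.3510

98.35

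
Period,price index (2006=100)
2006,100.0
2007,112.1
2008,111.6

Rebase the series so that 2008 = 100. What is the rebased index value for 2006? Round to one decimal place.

89.6

Rebased(2006) = 100.0 / 111.6 × 100 = 89.6057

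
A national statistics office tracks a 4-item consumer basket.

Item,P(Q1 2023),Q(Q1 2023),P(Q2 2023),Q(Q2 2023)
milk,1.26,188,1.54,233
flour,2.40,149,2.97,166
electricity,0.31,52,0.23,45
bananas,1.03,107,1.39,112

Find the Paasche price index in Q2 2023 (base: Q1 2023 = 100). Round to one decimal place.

Paasche price index uses current-period quantities as weights.
ΣP(Q2 2023)·Q(Q2 2023) = 1.54×233 + 2.97×166 + 0.23×45 + 1.39×112 = 358.82 + 493.02 + 10.35 + 155.68 = 1017.87
ΣP(Q1 2023)·Q(Q2 2023) = 1.26×233 + 2.40×166 + 0.31×45 + 1.03×112 = 293.58 + 398.4 + 13.95 + 115.36 = 821.29
Index = 1017.87 / 821.29 × 100 = 123.9355

123.9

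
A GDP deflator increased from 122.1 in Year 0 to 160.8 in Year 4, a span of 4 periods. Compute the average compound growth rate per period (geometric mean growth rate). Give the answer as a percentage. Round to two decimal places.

7.13%

Growth factor = (160.8/122.1)^(1/4) = (1.316953)^(1/4) = 1.071254
Growth rate = 1.071254 − 1 = 0.071254 = 7.1254%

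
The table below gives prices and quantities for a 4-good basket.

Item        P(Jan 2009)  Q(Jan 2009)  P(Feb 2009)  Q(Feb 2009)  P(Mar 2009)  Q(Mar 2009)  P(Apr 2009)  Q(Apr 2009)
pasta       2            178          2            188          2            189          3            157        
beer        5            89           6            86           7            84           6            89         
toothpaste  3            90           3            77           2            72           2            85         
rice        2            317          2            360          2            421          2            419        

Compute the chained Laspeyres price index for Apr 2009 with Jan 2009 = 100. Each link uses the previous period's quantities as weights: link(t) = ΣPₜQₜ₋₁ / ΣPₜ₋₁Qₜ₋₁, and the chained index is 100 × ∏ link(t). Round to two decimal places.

Link Jan 2009→Feb 2009:
ΣP(Feb 2009)Q(Jan 2009) = 2×178 + 6×89 + 3×90 + 2×317 = 356 + 534 + 270 + 634 = 1794
ΣP(Jan 2009)Q(Jan 2009) = 2×178 + 5×89 + 3×90 + 2×317 = 356 + 445 + 270 + 634 = 1705
link = 1794/1705 = 1.052199
Link Feb 2009→Mar 2009:
ΣP(Mar 2009)Q(Feb 2009) = 2×188 + 7×86 + 2×77 + 2×360 = 376 + 602 + 154 + 720 = 1852
ΣP(Feb 2009)Q(Feb 2009) = 2×188 + 6×86 + 3×77 + 2×360 = 376 + 516 + 231 + 720 = 1843
link = 1852/1843 = 1.004883
Link Mar 2009→Apr 2009:
ΣP(Apr 2009)Q(Mar 2009) = 3×189 + 6×84 + 2×72 + 2×421 = 567 + 504 + 144 + 842 = 2057
ΣP(Mar 2009)Q(Mar 2009) = 2×189 + 7×84 + 2×72 + 2×421 = 378 + 588 + 144 + 842 = 1952
link = 2057/1952 = 1.053791
Chained index = 100 × 1.052199 × 1.004883 × 1.053791 = 111.4213

111.42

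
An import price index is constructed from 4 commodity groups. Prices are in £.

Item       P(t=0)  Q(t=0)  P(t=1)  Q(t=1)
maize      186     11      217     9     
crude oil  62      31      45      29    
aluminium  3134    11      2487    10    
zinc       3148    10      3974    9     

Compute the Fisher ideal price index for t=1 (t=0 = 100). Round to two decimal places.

101.28

Laspeyres component (base-period weights):
ΣP(t=1)Q(t=0) = 217×11 + 45×31 + 2487×11 + 3974×10 = 2387 + 1395 + 27357 + 39740 = 70879
ΣP(t=0)Q(t=0) = 186×11 + 62×31 + 3134×11 + 3148×10 = 2046 + 1922 + 34474 + 31480 = 69922
L = 70879 / 69922 × 100 = 101.3687
Paasche component (current-period weights):
ΣP(t=1)Q(t=1) = 217×9 + 45×29 + 2487×10 + 3974×9 = 1953 + 1305 + 24870 + 35766 = 63894
ΣP(t=0)Q(t=1) = 186×9 + 62×29 + 3134×10 + 3148×9 = 1674 + 1798 + 31340 + 28332 = 63144
P = 63894 / 63144 × 100 = 101.1878
Fisher = √(L × P) = √(101.3687 × 101.1878) = 101.2782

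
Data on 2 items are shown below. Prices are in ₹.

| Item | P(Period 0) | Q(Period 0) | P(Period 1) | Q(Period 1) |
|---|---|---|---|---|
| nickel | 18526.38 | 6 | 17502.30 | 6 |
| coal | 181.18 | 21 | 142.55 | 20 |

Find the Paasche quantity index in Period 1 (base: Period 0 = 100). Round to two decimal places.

99.87

Paasche quantity index uses current-period prices as weights.
ΣP(Period 1)·Q(Period 1) = 17502.30×6 + 142.55×20 = 105013.8 + 2851 = 107864.8
ΣP(Period 1)·Q(Period 0) = 17502.30×6 + 142.55×21 = 105013.8 + 2993.55 = 108007.35
Index = 107864.8 / 108007.35 × 100 = 99.8680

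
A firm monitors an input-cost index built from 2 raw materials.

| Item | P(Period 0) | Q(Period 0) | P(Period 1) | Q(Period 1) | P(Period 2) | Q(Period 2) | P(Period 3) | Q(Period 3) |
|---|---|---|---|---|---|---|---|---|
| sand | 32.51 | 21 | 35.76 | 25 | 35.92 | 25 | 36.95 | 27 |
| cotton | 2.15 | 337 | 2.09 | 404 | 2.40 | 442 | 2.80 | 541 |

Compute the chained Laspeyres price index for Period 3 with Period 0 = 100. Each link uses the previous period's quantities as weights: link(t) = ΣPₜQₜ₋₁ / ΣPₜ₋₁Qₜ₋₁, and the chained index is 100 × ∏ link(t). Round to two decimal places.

Link Period 0→Period 1:
ΣP(Period 1)Q(Period 0) = 35.76×21 + 2.09×337 = 750.96 + 704.33 = 1455.29
ΣP(Period 0)Q(Period 0) = 32.51×21 + 2.15×337 = 682.71 + 724.55 = 1407.26
link = 1455.29/1407.26 = 1.034130
Link Period 1→Period 2:
ΣP(Period 2)Q(Period 1) = 35.92×25 + 2.40×404 = 898 + 969.6 = 1867.6
ΣP(Period 1)Q(Period 1) = 35.76×25 + 2.09×404 = 894 + 844.36 = 1738.36
link = 1867.6/1738.36 = 1.074346
Link Period 2→Period 3:
ΣP(Period 3)Q(Period 2) = 36.95×25 + 2.80×442 = 923.75 + 1237.6 = 2161.35
ΣP(Period 2)Q(Period 2) = 35.92×25 + 2.40×442 = 898 + 1060.8 = 1958.8
link = 2161.35/1958.8 = 1.103405
Chained index = 100 × 1.034130 × 1.074346 × 1.103405 = 122.5898

122.59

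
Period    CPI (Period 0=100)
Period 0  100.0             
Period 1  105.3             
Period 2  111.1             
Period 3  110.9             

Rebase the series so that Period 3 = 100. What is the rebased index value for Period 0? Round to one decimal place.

Rebased(Period 0) = 100.0 / 110.9 × 100 = 90.1713

90.2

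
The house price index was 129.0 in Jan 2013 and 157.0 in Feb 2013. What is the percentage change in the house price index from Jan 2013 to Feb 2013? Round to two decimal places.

Change = (157.0 − 129.0) / 129.0 × 100
       = 28.0 / 129.0 × 100 = 21.7054%

21.71%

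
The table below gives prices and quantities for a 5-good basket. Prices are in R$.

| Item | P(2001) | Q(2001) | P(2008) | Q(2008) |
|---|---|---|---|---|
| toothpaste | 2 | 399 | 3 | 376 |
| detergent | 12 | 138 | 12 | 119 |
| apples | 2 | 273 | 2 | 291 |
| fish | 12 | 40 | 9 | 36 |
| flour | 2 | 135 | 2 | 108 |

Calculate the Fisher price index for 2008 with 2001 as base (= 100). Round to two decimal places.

107.65

Laspeyres component (base-period weights):
ΣP(2008)Q(2001) = 3×399 + 12×138 + 2×273 + 9×40 + 2×135 = 1197 + 1656 + 546 + 360 + 270 = 4029
ΣP(2001)Q(2001) = 2×399 + 12×138 + 2×273 + 12×40 + 2×135 = 798 + 1656 + 546 + 480 + 270 = 3750
L = 4029 / 3750 × 100 = 107.4400
Paasche component (current-period weights):
ΣP(2008)Q(2008) = 3×376 + 12×119 + 2×291 + 9×36 + 2×108 = 1128 + 1428 + 582 + 324 + 216 = 3678
ΣP(2001)Q(2008) = 2×376 + 12×119 + 2×291 + 12×36 + 2×108 = 752 + 1428 + 582 + 432 + 216 = 3410
P = 3678 / 3410 × 100 = 107.8592
Fisher = √(L × P) = √(107.4400 × 107.8592) = 107.6494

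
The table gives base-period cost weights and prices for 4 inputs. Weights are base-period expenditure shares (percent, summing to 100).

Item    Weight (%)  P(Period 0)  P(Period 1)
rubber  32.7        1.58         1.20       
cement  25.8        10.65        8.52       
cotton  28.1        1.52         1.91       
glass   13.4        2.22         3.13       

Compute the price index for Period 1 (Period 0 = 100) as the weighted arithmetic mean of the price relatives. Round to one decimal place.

99.7

rubber: 32.7 × (1.20/1.58) = 32.7 × 0.759494 = 24.8354
cement: 25.8 × (8.52/10.65) = 25.8 × 0.800000 = 20.6400
cotton: 28.1 × (1.91/1.52) = 28.1 × 1.256579 = 35.3099
glass: 13.4 × (3.13/2.22) = 13.4 × 1.409910 = 18.8928
Index = Σ wᵢ·(p₁ᵢ/p₀ᵢ) = 24.8354 + 20.6400 + 35.3099 + 18.8928 = 99.6781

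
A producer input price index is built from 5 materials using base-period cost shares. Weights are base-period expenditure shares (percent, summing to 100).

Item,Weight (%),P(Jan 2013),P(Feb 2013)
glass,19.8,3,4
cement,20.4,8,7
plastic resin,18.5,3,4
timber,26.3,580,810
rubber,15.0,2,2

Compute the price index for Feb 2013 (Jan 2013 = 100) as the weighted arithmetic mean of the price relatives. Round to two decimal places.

glass: 19.8 × (4/3) = 19.8 × 1.333333 = 26.4000
cement: 20.4 × (7/8) = 20.4 × 0.875000 = 17.8500
plastic resin: 18.5 × (4/3) = 18.5 × 1.333333 = 24.6667
timber: 26.3 × (810/580) = 26.3 × 1.396552 = 36.7293
rubber: 15.0 × (2/2) = 15.0 × 1.000000 = 15.0000
Index = Σ wᵢ·(p₁ᵢ/p₀ᵢ) = 26.4000 + 17.8500 + 24.6667 + 36.7293 + 15.0000 = 120.6460

120.65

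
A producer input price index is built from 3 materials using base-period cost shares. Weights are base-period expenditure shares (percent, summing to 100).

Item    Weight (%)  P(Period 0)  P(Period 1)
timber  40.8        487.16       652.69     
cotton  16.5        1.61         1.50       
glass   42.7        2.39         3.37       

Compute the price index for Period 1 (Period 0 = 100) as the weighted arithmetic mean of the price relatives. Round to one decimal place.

130.2

timber: 40.8 × (652.69/487.16) = 40.8 × 1.339786 = 54.6633
cotton: 16.5 × (1.50/1.61) = 16.5 × 0.931677 = 15.3727
glass: 42.7 × (3.37/2.39) = 42.7 × 1.410042 = 60.2088
Index = Σ wᵢ·(p₁ᵢ/p₀ᵢ) = 54.6633 + 15.3727 + 60.2088 = 130.2447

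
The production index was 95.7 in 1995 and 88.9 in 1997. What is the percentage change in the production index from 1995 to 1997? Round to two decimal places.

-7.11%

Change = (88.9 − 95.7) / 95.7 × 100
       = -6.8 / 95.7 × 100 = -7.1055%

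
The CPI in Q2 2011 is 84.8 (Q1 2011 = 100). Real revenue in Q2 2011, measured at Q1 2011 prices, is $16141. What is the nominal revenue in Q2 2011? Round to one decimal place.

13687.6

Nominal = Real × (Index/100) = 16141 × (84.8/100)
        = 16141 × 0.848 = 13687.5680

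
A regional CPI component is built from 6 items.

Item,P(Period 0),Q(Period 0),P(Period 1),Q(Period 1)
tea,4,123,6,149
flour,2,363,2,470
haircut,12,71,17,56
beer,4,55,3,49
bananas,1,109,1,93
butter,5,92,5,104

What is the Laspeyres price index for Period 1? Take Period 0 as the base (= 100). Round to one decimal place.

119.1

Laspeyres price index uses base-period quantities as weights.
ΣP(Period 1)·Q(Period 0) = 6×123 + 2×363 + 17×71 + 3×55 + 1×109 + 5×92 = 738 + 726 + 1207 + 165 + 109 + 460 = 3405
ΣP(Period 0)·Q(Period 0) = 4×123 + 2×363 + 12×71 + 4×55 + 1×109 + 5×92 = 492 + 726 + 852 + 220 + 109 + 460 = 2859
Index = 3405 / 2859 × 100 = 119.0976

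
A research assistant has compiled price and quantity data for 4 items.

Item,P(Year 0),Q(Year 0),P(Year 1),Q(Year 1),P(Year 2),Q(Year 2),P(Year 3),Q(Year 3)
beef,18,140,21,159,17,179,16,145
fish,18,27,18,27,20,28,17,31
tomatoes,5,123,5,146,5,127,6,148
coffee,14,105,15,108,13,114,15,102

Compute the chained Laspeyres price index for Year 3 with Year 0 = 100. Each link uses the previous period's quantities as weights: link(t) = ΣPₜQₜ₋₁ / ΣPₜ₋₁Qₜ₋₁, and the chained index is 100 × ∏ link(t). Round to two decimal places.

Link Year 0→Year 1:
ΣP(Year 1)Q(Year 0) = 21×140 + 18×27 + 5×123 + 15×105 = 2940 + 486 + 615 + 1575 = 5616
ΣP(Year 0)Q(Year 0) = 18×140 + 18×27 + 5×123 + 14×105 = 2520 + 486 + 615 + 1470 = 5091
link = 5616/5091 = 1.103123
Link Year 1→Year 2:
ΣP(Year 2)Q(Year 1) = 17×159 + 20×27 + 5×146 + 13×108 = 2703 + 540 + 730 + 1404 = 5377
ΣP(Year 1)Q(Year 1) = 21×159 + 18×27 + 5×146 + 15×108 = 3339 + 486 + 730 + 1620 = 6175
link = 5377/6175 = 0.870769
Link Year 2→Year 3:
ΣP(Year 3)Q(Year 2) = 16×179 + 17×28 + 6×127 + 15×114 = 2864 + 476 + 762 + 1710 = 5812
ΣP(Year 2)Q(Year 2) = 17×179 + 20×28 + 5×127 + 13×114 = 3043 + 560 + 635 + 1482 = 5720
link = 5812/5720 = 1.016084
Chained index = 100 × 1.103123 × 0.870769 × 1.016084 = 97.6015

97.60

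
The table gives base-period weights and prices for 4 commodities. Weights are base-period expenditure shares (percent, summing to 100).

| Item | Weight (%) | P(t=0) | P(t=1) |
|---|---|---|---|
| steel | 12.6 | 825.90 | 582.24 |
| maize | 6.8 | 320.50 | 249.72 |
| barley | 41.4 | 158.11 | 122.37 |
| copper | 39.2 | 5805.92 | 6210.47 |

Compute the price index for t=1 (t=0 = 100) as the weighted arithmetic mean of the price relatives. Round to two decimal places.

88.15

steel: 12.6 × (582.24/825.90) = 12.6 × 0.704976 = 8.8827
maize: 6.8 × (249.72/320.50) = 6.8 × 0.779158 = 5.2983
barley: 41.4 × (122.37/158.11) = 41.4 × 0.773955 = 32.0417
copper: 39.2 × (6210.47/5805.92) = 39.2 × 1.069679 = 41.9314
Index = Σ wᵢ·(p₁ᵢ/p₀ᵢ) = 8.8827 + 5.2983 + 32.0417 + 41.9314 = 88.1541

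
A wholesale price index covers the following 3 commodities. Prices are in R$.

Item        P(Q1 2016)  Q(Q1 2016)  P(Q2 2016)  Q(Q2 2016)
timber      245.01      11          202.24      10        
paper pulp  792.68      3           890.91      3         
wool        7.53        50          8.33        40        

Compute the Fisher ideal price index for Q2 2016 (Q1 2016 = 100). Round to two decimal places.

Laspeyres component (base-period weights):
ΣP(Q2 2016)Q(Q1 2016) = 202.24×11 + 890.91×3 + 8.33×50 = 2224.64 + 2672.73 + 416.5 = 5313.87
ΣP(Q1 2016)Q(Q1 2016) = 245.01×11 + 792.68×3 + 7.53×50 = 2695.11 + 2378.04 + 376.5 = 5449.65
L = 5313.87 / 5449.65 × 100 = 97.5085
Paasche component (current-period weights):
ΣP(Q2 2016)Q(Q2 2016) = 202.24×10 + 890.91×3 + 8.33×40 = 2022.4 + 2672.73 + 333.2 = 5028.33
ΣP(Q1 2016)Q(Q2 2016) = 245.01×10 + 792.68×3 + 7.53×40 = 2450.1 + 2378.04 + 301.2 = 5129.34
P = 5028.33 / 5129.34 × 100 = 98.0307
Fisher = √(L × P) = √(97.5085 × 98.0307) = 97.7693

97.77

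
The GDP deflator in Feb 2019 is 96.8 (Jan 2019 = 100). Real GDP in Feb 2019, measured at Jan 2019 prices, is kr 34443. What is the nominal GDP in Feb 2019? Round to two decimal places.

33340.82

Nominal = Real × (Index/100) = 34443 × (96.8/100)
        = 34443 × 0.968 = 33340.8240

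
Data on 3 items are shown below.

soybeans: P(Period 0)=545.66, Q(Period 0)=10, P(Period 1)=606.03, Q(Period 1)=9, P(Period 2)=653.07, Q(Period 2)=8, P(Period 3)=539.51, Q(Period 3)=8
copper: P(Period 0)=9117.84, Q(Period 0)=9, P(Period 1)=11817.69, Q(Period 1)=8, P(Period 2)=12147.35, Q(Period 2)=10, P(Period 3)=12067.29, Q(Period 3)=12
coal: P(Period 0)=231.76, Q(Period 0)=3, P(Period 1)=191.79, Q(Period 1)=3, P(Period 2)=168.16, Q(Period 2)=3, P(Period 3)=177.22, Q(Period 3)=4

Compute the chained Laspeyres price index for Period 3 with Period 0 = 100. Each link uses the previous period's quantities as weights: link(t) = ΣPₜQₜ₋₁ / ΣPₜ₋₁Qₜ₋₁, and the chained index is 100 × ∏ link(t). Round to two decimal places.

Link Period 0→Period 1:
ΣP(Period 1)Q(Period 0) = 606.03×10 + 11817.69×9 + 191.79×3 = 6060.3 + 106359.21 + 575.37 = 112994.88
ΣP(Period 0)Q(Period 0) = 545.66×10 + 9117.84×9 + 231.76×3 = 5456.6 + 82060.56 + 695.28 = 88212.44
link = 112994.88/88212.44 = 1.280940
Link Period 1→Period 2:
ΣP(Period 2)Q(Period 1) = 653.07×9 + 12147.35×8 + 168.16×3 = 5877.63 + 97178.8 + 504.48 = 103560.91
ΣP(Period 1)Q(Period 1) = 606.03×9 + 11817.69×8 + 191.79×3 = 5454.27 + 94541.52 + 575.37 = 100571.16
link = 103560.91/100571.16 = 1.029728
Link Period 2→Period 3:
ΣP(Period 3)Q(Period 2) = 539.51×8 + 12067.29×10 + 177.22×3 = 4316.08 + 120672.9 + 531.66 = 125520.64
ΣP(Period 2)Q(Period 2) = 653.07×8 + 12147.35×10 + 168.16×3 = 5224.56 + 121473.5 + 504.48 = 127202.54
link = 125520.64/127202.54 = 0.986778
Chained index = 100 × 1.280940 × 1.029728 × 0.986778 = 130.1579

130.16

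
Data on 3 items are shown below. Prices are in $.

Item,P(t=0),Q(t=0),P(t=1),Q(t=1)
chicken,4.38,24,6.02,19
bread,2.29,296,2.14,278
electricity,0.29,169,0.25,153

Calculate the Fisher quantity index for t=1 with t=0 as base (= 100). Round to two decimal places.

Laspeyres component (base-period weights):
ΣP(t=0)Q(t=1) = 4.38×19 + 2.29×278 + 0.29×153 = 83.22 + 636.62 + 44.37 = 764.21
ΣP(t=0)Q(t=0) = 4.38×24 + 2.29×296 + 0.29×169 = 105.12 + 677.84 + 49.01 = 831.97
L = 764.21 / 831.97 × 100 = 91.8555
Paasche component (current-period weights):
ΣP(t=1)Q(t=1) = 6.02×19 + 2.14×278 + 0.25×153 = 114.38 + 594.92 + 38.25 = 747.55
ΣP(t=1)Q(t=0) = 6.02×24 + 2.14×296 + 0.25×169 = 144.48 + 633.44 + 42.25 = 820.17
P = 747.55 / 820.17 × 100 = 91.1457
Fisher = √(L × P) = √(91.8555 × 91.1457) = 91.4999

91.50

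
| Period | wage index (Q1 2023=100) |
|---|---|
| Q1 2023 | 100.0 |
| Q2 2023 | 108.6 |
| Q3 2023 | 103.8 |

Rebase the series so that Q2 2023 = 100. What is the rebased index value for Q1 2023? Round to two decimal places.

Rebased(Q1 2023) = 100.0 / 108.6 × 100 = 92.0810

92.08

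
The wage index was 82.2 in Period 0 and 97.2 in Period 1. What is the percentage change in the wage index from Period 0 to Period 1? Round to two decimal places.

Change = (97.2 − 82.2) / 82.2 × 100
       = 15.0 / 82.2 × 100 = 18.2482%

18.25%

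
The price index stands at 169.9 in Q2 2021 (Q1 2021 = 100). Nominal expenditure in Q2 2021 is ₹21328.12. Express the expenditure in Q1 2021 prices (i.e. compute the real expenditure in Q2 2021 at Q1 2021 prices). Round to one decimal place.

Real = Nominal ÷ (Index/100) = 21328.12 ÷ (169.9/100)
     = 21328.12 ÷ 1.699 = 12553.3373

12553.3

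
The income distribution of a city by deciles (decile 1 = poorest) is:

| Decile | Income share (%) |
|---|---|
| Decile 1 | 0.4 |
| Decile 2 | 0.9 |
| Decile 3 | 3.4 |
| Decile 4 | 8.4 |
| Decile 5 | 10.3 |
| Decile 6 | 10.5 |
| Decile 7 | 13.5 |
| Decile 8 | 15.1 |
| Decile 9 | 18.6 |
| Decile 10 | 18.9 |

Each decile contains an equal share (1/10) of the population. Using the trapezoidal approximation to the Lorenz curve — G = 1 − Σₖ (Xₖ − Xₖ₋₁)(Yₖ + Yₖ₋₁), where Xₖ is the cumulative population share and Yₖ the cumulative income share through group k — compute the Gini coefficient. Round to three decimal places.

0.364

Cumulative income shares Yₖ: 0.0040, 0.0130, 0.0470, 0.1310, 0.2340, 0.3390, 0.4740, 0.6250, 0.8110, 1.0000
Σ (Xₖ−Xₖ₋₁)(Yₖ+Yₖ₋₁) = (1/10)(0.0040+0.0000) + (1/10)(0.0130+0.0040) + (1/10)(0.0470+0.0130) + (1/10)(0.1310+0.0470) + (1/10)(0.2340+0.1310) + (1/10)(0.3390+0.2340) + (1/10)(0.4740+0.3390) + (1/10)(0.6250+0.4740) + (1/10)(0.8110+0.6250) + (1/10)(1.0000+0.8110)
  = 0.0004 + 0.0017 + 0.0060 + 0.0178 + 0.0365 + 0.0573 + 0.0813 + 0.1099 + 0.1436 + 0.1811 = 0.6356
G = 1 − 0.6356 = 0.3644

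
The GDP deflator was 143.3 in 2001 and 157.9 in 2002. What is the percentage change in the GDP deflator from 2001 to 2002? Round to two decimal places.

10.19%

Change = (157.9 − 143.3) / 143.3 × 100
       = 14.6 / 143.3 × 100 = 10.1884%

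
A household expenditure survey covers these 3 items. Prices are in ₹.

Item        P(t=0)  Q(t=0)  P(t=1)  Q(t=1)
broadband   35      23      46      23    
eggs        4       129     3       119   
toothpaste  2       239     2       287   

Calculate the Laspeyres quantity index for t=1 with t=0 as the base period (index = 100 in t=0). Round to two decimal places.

103.11

Laspeyres quantity index uses base-period prices as weights.
ΣP(t=0)·Q(t=1) = 35×23 + 4×119 + 2×287 = 805 + 476 + 574 = 1855
ΣP(t=0)·Q(t=0) = 35×23 + 4×129 + 2×239 = 805 + 516 + 478 = 1799
Index = 1855 / 1799 × 100 = 103.1128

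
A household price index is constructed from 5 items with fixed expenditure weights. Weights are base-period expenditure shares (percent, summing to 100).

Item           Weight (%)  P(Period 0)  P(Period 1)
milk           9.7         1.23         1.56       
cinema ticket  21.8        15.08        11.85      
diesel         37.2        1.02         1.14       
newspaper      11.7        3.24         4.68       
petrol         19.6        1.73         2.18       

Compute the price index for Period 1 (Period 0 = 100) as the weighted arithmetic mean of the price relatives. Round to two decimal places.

112.61

milk: 9.7 × (1.56/1.23) = 9.7 × 1.268293 = 12.3024
cinema ticket: 21.8 × (11.85/15.08) = 21.8 × 0.785809 = 17.1306
diesel: 37.2 × (1.14/1.02) = 37.2 × 1.117647 = 41.5765
newspaper: 11.7 × (4.68/3.24) = 11.7 × 1.444444 = 16.9000
petrol: 19.6 × (2.18/1.73) = 19.6 × 1.260116 = 24.6983
Index = Σ wᵢ·(p₁ᵢ/p₀ᵢ) = 12.3024 + 17.1306 + 41.5765 + 16.9000 + 24.6983 = 112.6078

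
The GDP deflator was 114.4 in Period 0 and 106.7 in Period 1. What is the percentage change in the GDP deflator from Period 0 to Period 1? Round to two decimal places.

Change = (106.7 − 114.4) / 114.4 × 100
       = -7.7 / 114.4 × 100 = -6.7308%

-6.73%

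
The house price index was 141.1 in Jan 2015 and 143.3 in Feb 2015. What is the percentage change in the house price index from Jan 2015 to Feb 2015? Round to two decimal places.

1.56%

Change = (143.3 − 141.1) / 141.1 × 100
       = 2.2 / 141.1 × 100 = 1.5592%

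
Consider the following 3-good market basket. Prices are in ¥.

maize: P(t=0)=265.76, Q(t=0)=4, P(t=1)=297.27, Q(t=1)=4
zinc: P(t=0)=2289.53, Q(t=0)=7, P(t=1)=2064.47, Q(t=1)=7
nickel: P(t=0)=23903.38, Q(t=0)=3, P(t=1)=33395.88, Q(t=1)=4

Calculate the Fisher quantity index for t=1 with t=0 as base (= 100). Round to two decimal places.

127.87

Laspeyres component (base-period weights):
ΣP(t=0)Q(t=1) = 265.76×4 + 2289.53×7 + 23903.38×4 = 1063.04 + 16026.71 + 95613.52 = 112703.27
ΣP(t=0)Q(t=0) = 265.76×4 + 2289.53×7 + 23903.38×3 = 1063.04 + 16026.71 + 71710.14 = 88799.89
L = 112703.27 / 88799.89 × 100 = 126.9183
Paasche component (current-period weights):
ΣP(t=1)Q(t=1) = 297.27×4 + 2064.47×7 + 33395.88×4 = 1189.08 + 14451.29 + 133583.52 = 149223.89
ΣP(t=1)Q(t=0) = 297.27×4 + 2064.47×7 + 33395.88×3 = 1189.08 + 14451.29 + 100187.64 = 115828.01
P = 149223.89 / 115828.01 × 100 = 128.8323
Fisher = √(L × P) = √(126.9183 × 128.8323) = 127.8717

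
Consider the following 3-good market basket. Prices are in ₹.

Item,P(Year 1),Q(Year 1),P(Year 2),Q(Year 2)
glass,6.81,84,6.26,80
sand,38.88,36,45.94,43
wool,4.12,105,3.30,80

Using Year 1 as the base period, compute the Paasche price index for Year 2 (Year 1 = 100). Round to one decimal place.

Paasche price index uses current-period quantities as weights.
ΣP(Year 2)·Q(Year 2) = 6.26×80 + 45.94×43 + 3.30×80 = 500.8 + 1975.42 + 264 = 2740.22
ΣP(Year 1)·Q(Year 2) = 6.81×80 + 38.88×43 + 4.12×80 = 544.8 + 1671.84 + 329.6 = 2546.24
Index = 2740.22 / 2546.24 × 100 = 107.6183

107.6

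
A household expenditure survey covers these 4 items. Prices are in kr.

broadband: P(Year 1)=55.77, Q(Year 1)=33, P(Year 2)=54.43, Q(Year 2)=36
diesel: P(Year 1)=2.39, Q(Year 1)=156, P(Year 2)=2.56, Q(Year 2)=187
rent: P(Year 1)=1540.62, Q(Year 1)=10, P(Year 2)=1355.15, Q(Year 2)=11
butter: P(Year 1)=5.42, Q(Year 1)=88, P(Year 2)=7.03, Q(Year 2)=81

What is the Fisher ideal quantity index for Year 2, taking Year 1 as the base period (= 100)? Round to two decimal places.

Laspeyres component (base-period weights):
ΣP(Year 1)Q(Year 2) = 55.77×36 + 2.39×187 + 1540.62×11 + 5.42×81 = 2007.72 + 446.93 + 16946.82 + 439.02 = 19840.49
ΣP(Year 1)Q(Year 1) = 55.77×33 + 2.39×156 + 1540.62×10 + 5.42×88 = 1840.41 + 372.84 + 15406.2 + 476.96 = 18096.41
L = 19840.49 / 18096.41 × 100 = 109.6377
Paasche component (current-period weights):
ΣP(Year 2)Q(Year 2) = 54.43×36 + 2.56×187 + 1355.15×11 + 7.03×81 = 1959.48 + 478.72 + 14906.65 + 569.43 = 17914.28
ΣP(Year 2)Q(Year 1) = 54.43×33 + 2.56×156 + 1355.15×10 + 7.03×88 = 1796.19 + 399.36 + 13551.5 + 618.64 = 16365.69
P = 17914.28 / 16365.69 × 100 = 109.4624
Fisher = √(L × P) = √(109.6377 × 109.4624) = 109.5500

109.55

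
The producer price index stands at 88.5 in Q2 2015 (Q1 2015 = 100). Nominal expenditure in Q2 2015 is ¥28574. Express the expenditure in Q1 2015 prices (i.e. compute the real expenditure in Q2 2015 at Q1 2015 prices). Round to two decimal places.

32287.01

Real = Nominal ÷ (Index/100) = 28574 ÷ (88.5/100)
     = 28574 ÷ 0.885 = 32287.0056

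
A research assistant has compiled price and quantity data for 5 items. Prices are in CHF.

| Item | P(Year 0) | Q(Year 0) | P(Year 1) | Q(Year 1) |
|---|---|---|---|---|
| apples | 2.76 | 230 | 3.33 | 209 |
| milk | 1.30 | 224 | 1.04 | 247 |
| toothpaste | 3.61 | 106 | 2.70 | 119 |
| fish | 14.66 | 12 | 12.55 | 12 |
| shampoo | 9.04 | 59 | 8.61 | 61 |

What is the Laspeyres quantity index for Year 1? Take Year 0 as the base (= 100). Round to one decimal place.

101.8

Laspeyres quantity index uses base-period prices as weights.
ΣP(Year 0)·Q(Year 1) = 2.76×209 + 1.30×247 + 3.61×119 + 14.66×12 + 9.04×61 = 576.84 + 321.1 + 429.59 + 175.92 + 551.44 = 2054.89
ΣP(Year 0)·Q(Year 0) = 2.76×230 + 1.30×224 + 3.61×106 + 14.66×12 + 9.04×59 = 634.8 + 291.2 + 382.66 + 175.92 + 533.36 = 2017.94
Index = 2054.89 / 2017.94 × 100 = 101.8311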